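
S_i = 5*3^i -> [5, 15, 45, 135, 405]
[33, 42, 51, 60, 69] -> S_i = 33 + 9*i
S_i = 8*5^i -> [8, 40, 200, 1000, 5000]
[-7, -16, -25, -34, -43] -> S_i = -7 + -9*i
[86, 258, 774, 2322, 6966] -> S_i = 86*3^i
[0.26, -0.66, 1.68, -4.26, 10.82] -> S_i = 0.26*(-2.54)^i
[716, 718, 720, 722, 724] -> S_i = 716 + 2*i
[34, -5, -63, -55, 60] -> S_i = Random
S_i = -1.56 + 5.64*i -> [-1.56, 4.08, 9.72, 15.36, 21.0]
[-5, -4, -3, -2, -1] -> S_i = -5 + 1*i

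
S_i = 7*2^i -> [7, 14, 28, 56, 112]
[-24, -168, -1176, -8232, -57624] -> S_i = -24*7^i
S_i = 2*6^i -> [2, 12, 72, 432, 2592]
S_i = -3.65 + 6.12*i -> [-3.65, 2.47, 8.59, 14.71, 20.83]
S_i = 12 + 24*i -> [12, 36, 60, 84, 108]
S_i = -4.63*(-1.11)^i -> [-4.63, 5.14, -5.7, 6.33, -7.03]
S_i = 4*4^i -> [4, 16, 64, 256, 1024]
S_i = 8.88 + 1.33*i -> [8.88, 10.21, 11.54, 12.87, 14.2]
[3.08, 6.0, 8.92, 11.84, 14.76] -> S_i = 3.08 + 2.92*i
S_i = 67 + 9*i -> [67, 76, 85, 94, 103]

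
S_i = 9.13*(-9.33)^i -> [9.13, -85.18, 794.76, -7415.08, 69182.68]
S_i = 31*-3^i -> [31, -93, 279, -837, 2511]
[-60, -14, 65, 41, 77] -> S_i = Random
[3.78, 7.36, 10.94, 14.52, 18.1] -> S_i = 3.78 + 3.58*i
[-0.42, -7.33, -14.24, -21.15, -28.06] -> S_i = -0.42 + -6.91*i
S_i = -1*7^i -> [-1, -7, -49, -343, -2401]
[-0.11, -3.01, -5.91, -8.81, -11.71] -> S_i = -0.11 + -2.90*i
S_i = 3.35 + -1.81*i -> [3.35, 1.54, -0.27, -2.08, -3.89]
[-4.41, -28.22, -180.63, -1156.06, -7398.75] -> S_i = -4.41*6.40^i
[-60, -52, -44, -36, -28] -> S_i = -60 + 8*i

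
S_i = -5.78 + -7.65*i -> [-5.78, -13.43, -21.08, -28.73, -36.38]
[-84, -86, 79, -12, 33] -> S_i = Random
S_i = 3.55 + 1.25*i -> [3.55, 4.8, 6.05, 7.3, 8.55]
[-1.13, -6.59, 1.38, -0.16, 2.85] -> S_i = Random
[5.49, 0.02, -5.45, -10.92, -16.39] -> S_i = 5.49 + -5.47*i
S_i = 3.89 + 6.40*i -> [3.89, 10.29, 16.69, 23.09, 29.49]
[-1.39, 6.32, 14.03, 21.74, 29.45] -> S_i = -1.39 + 7.71*i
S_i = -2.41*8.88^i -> [-2.41, -21.4, -190.04, -1687.55, -14985.42]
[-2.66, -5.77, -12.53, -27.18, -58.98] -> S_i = -2.66*2.17^i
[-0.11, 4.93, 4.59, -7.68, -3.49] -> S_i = Random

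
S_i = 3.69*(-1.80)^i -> [3.69, -6.64, 11.96, -21.52, 38.74]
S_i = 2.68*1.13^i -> [2.68, 3.03, 3.42, 3.87, 4.37]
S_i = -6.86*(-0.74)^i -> [-6.86, 5.08, -3.76, 2.78, -2.06]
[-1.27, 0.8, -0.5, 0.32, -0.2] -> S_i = -1.27*(-0.63)^i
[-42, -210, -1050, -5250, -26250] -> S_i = -42*5^i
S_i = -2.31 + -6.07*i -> [-2.31, -8.38, -14.45, -20.52, -26.59]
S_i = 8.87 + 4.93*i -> [8.87, 13.8, 18.73, 23.66, 28.59]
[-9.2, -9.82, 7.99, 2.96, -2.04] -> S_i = Random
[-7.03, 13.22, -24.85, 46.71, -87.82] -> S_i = -7.03*(-1.88)^i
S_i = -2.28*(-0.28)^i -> [-2.28, 0.64, -0.18, 0.05, -0.01]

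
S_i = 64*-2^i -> [64, -128, 256, -512, 1024]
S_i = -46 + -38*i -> [-46, -84, -122, -160, -198]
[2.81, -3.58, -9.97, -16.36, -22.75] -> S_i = 2.81 + -6.39*i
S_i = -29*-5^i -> [-29, 145, -725, 3625, -18125]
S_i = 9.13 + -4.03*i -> [9.13, 5.1, 1.07, -2.96, -6.99]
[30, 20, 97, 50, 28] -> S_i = Random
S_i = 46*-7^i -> [46, -322, 2254, -15778, 110446]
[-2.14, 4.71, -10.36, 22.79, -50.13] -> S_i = -2.14*(-2.20)^i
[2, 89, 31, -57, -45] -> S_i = Random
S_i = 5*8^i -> [5, 40, 320, 2560, 20480]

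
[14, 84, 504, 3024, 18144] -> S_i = 14*6^i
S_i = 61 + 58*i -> [61, 119, 177, 235, 293]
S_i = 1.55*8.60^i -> [1.55, 13.33, 114.64, 985.89, 8478.63]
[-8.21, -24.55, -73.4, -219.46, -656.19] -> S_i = -8.21*2.99^i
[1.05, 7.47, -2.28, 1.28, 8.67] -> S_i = Random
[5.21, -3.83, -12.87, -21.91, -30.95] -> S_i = 5.21 + -9.04*i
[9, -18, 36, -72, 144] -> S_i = 9*-2^i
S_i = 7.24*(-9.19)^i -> [7.24, -66.54, 611.46, -5619.34, 51641.71]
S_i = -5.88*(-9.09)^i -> [-5.88, 53.45, -485.85, 4416.41, -40145.13]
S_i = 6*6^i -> [6, 36, 216, 1296, 7776]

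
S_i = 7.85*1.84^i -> [7.85, 14.44, 26.58, 48.9, 89.98]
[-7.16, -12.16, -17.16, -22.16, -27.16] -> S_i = -7.16 + -5.00*i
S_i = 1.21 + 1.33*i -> [1.21, 2.54, 3.87, 5.2, 6.53]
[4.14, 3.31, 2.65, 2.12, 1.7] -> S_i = 4.14*0.80^i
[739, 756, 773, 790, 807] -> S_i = 739 + 17*i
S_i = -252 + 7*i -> [-252, -245, -238, -231, -224]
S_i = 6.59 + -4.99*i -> [6.59, 1.6, -3.39, -8.38, -13.37]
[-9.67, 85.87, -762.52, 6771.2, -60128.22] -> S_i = -9.67*(-8.88)^i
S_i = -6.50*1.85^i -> [-6.5, -12.02, -22.25, -41.16, -76.14]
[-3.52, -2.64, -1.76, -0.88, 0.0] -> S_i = -3.52 + 0.88*i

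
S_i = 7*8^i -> [7, 56, 448, 3584, 28672]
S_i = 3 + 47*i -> [3, 50, 97, 144, 191]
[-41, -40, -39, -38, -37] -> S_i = -41 + 1*i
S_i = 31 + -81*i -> [31, -50, -131, -212, -293]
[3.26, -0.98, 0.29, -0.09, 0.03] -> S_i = 3.26*(-0.30)^i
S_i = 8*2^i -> [8, 16, 32, 64, 128]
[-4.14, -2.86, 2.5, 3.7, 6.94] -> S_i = Random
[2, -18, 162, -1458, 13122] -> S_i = 2*-9^i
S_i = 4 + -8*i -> [4, -4, -12, -20, -28]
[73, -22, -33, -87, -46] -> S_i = Random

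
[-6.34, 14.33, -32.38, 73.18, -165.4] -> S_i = -6.34*(-2.26)^i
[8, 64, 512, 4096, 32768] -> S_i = 8*8^i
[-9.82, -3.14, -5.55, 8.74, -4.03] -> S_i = Random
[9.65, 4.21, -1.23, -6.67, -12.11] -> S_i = 9.65 + -5.44*i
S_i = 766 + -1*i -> [766, 765, 764, 763, 762]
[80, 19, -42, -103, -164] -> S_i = 80 + -61*i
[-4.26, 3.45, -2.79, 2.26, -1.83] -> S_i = -4.26*(-0.81)^i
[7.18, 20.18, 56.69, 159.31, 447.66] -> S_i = 7.18*2.81^i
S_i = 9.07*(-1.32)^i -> [9.07, -11.97, 15.8, -20.86, 27.54]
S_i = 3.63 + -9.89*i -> [3.63, -6.26, -16.15, -26.04, -35.93]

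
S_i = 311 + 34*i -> [311, 345, 379, 413, 447]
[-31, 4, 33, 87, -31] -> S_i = Random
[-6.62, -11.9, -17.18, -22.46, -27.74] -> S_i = -6.62 + -5.28*i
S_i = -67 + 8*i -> [-67, -59, -51, -43, -35]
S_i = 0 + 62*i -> [0, 62, 124, 186, 248]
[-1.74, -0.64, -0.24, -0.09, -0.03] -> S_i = -1.74*0.37^i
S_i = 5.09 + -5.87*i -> [5.09, -0.78, -6.65, -12.52, -18.39]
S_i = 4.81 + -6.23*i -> [4.81, -1.42, -7.65, -13.88, -20.11]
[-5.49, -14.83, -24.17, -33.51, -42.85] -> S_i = -5.49 + -9.34*i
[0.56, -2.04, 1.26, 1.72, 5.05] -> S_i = Random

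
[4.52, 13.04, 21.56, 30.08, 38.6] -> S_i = 4.52 + 8.52*i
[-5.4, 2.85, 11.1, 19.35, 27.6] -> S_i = -5.40 + 8.25*i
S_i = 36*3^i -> [36, 108, 324, 972, 2916]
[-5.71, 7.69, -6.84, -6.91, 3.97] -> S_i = Random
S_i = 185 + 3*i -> [185, 188, 191, 194, 197]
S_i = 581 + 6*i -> [581, 587, 593, 599, 605]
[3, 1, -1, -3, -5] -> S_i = 3 + -2*i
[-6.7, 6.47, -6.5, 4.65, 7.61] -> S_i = Random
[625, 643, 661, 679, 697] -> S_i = 625 + 18*i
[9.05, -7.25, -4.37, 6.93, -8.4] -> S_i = Random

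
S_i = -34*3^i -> [-34, -102, -306, -918, -2754]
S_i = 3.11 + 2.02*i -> [3.11, 5.13, 7.15, 9.17, 11.19]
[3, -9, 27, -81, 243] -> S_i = 3*-3^i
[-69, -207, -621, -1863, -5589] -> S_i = -69*3^i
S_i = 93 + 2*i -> [93, 95, 97, 99, 101]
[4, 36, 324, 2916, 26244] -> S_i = 4*9^i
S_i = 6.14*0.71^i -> [6.14, 4.36, 3.1, 2.2, 1.56]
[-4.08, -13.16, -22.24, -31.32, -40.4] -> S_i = -4.08 + -9.08*i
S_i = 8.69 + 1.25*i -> [8.69, 9.94, 11.19, 12.44, 13.69]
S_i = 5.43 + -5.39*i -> [5.43, 0.04, -5.35, -10.74, -16.13]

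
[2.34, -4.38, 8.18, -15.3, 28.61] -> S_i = 2.34*(-1.87)^i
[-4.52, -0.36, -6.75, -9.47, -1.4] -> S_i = Random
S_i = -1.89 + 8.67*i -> [-1.89, 6.78, 15.45, 24.12, 32.79]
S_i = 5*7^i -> [5, 35, 245, 1715, 12005]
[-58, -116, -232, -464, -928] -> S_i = -58*2^i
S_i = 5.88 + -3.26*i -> [5.88, 2.62, -0.64, -3.9, -7.16]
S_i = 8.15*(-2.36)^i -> [8.15, -19.23, 45.39, -107.13, 252.82]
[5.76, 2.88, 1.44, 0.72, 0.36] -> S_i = 5.76*0.50^i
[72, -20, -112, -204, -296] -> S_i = 72 + -92*i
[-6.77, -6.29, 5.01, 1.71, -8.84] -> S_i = Random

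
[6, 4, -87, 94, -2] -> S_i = Random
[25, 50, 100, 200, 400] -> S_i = 25*2^i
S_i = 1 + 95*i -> [1, 96, 191, 286, 381]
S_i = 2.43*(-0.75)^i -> [2.43, -1.82, 1.37, -1.03, 0.77]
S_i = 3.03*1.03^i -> [3.03, 3.12, 3.21, 3.31, 3.41]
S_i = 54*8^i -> [54, 432, 3456, 27648, 221184]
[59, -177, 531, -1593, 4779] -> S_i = 59*-3^i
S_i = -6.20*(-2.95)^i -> [-6.2, 18.29, -53.96, 159.17, -469.55]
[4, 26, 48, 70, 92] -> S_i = 4 + 22*i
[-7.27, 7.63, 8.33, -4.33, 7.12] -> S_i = Random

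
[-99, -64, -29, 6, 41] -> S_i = -99 + 35*i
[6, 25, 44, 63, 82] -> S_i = 6 + 19*i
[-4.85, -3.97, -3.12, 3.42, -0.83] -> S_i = Random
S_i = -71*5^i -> [-71, -355, -1775, -8875, -44375]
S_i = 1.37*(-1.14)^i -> [1.37, -1.56, 1.78, -2.03, 2.31]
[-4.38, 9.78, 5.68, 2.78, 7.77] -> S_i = Random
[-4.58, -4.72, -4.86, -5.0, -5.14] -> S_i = -4.58 + -0.14*i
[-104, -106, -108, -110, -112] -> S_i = -104 + -2*i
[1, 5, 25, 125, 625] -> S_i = 1*5^i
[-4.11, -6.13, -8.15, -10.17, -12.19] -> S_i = -4.11 + -2.02*i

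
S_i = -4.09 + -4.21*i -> [-4.09, -8.3, -12.51, -16.72, -20.93]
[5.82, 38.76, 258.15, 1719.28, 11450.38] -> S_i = 5.82*6.66^i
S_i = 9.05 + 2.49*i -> [9.05, 11.54, 14.03, 16.52, 19.01]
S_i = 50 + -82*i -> [50, -32, -114, -196, -278]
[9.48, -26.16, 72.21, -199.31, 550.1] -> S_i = 9.48*(-2.76)^i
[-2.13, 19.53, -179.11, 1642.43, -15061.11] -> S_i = -2.13*(-9.17)^i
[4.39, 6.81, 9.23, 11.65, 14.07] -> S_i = 4.39 + 2.42*i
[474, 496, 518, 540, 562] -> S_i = 474 + 22*i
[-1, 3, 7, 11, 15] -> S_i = -1 + 4*i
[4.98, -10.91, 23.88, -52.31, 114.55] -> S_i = 4.98*(-2.19)^i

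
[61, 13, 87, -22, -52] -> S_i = Random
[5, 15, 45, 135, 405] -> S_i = 5*3^i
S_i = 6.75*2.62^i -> [6.75, 17.69, 46.33, 121.4, 318.06]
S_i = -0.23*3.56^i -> [-0.23, -0.82, -2.91, -10.38, -36.94]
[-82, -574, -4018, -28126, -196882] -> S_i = -82*7^i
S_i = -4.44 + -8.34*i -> [-4.44, -12.78, -21.12, -29.46, -37.8]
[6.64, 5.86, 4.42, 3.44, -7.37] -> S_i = Random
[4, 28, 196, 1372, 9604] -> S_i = 4*7^i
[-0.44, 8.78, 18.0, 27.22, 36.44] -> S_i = -0.44 + 9.22*i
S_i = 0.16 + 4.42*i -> [0.16, 4.58, 9.0, 13.42, 17.84]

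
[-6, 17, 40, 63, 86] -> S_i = -6 + 23*i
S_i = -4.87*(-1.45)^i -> [-4.87, 7.06, -10.24, 14.85, -21.53]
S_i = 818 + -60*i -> [818, 758, 698, 638, 578]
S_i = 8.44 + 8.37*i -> [8.44, 16.81, 25.18, 33.55, 41.92]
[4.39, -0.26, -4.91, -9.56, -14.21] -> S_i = 4.39 + -4.65*i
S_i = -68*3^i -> [-68, -204, -612, -1836, -5508]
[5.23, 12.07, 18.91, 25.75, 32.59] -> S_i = 5.23 + 6.84*i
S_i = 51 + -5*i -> [51, 46, 41, 36, 31]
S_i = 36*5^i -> [36, 180, 900, 4500, 22500]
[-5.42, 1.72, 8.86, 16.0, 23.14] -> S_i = -5.42 + 7.14*i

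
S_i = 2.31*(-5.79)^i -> [2.31, -13.37, 77.44, -448.38, 2596.13]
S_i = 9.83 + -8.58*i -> [9.83, 1.25, -7.33, -15.91, -24.49]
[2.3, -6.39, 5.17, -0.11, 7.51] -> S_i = Random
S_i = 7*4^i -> [7, 28, 112, 448, 1792]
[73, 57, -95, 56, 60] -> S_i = Random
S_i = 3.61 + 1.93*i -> [3.61, 5.54, 7.47, 9.4, 11.33]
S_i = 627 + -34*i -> [627, 593, 559, 525, 491]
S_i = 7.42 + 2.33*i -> [7.42, 9.75, 12.08, 14.41, 16.74]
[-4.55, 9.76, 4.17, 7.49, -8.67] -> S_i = Random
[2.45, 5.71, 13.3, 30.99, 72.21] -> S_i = 2.45*2.33^i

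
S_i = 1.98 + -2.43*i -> [1.98, -0.45, -2.88, -5.31, -7.74]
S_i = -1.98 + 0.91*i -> [-1.98, -1.07, -0.16, 0.75, 1.66]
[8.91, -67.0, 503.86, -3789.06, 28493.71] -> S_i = 8.91*(-7.52)^i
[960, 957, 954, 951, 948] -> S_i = 960 + -3*i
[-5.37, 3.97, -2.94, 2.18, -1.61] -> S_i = -5.37*(-0.74)^i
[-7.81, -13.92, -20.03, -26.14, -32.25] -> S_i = -7.81 + -6.11*i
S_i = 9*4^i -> [9, 36, 144, 576, 2304]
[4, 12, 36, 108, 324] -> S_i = 4*3^i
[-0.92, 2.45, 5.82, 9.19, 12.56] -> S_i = -0.92 + 3.37*i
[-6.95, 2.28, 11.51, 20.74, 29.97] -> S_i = -6.95 + 9.23*i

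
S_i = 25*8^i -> [25, 200, 1600, 12800, 102400]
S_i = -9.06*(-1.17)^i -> [-9.06, 10.6, -12.4, 14.51, -16.98]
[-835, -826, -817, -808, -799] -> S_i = -835 + 9*i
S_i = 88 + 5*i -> [88, 93, 98, 103, 108]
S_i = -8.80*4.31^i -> [-8.8, -37.93, -163.47, -704.55, -3036.63]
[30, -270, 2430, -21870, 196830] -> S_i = 30*-9^i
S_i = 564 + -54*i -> [564, 510, 456, 402, 348]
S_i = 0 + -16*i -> [0, -16, -32, -48, -64]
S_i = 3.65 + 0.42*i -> [3.65, 4.07, 4.49, 4.91, 5.33]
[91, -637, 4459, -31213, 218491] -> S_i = 91*-7^i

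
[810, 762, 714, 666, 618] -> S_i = 810 + -48*i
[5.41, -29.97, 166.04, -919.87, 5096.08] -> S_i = 5.41*(-5.54)^i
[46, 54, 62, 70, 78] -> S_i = 46 + 8*i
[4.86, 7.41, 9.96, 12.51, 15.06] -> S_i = 4.86 + 2.55*i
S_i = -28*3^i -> [-28, -84, -252, -756, -2268]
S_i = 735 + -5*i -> [735, 730, 725, 720, 715]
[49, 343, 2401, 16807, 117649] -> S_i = 49*7^i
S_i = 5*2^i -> [5, 10, 20, 40, 80]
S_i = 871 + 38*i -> [871, 909, 947, 985, 1023]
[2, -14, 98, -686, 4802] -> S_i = 2*-7^i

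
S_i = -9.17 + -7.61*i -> [-9.17, -16.78, -24.39, -32.0, -39.61]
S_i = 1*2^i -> [1, 2, 4, 8, 16]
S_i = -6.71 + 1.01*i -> [-6.71, -5.7, -4.69, -3.68, -2.67]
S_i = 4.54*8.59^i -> [4.54, 39.0, 335.0, 2877.63, 24718.86]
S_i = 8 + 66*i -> [8, 74, 140, 206, 272]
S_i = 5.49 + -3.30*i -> [5.49, 2.19, -1.11, -4.41, -7.71]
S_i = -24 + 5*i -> [-24, -19, -14, -9, -4]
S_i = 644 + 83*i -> [644, 727, 810, 893, 976]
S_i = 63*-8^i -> [63, -504, 4032, -32256, 258048]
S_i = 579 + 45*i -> [579, 624, 669, 714, 759]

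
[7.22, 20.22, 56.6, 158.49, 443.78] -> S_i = 7.22*2.80^i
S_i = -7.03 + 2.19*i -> [-7.03, -4.84, -2.65, -0.46, 1.73]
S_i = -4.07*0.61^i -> [-4.07, -2.48, -1.51, -0.92, -0.56]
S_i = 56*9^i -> [56, 504, 4536, 40824, 367416]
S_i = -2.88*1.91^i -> [-2.88, -5.5, -10.51, -20.07, -38.33]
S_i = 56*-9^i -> [56, -504, 4536, -40824, 367416]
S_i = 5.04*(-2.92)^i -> [5.04, -14.72, 42.97, -125.48, 366.41]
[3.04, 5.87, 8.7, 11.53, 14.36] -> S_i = 3.04 + 2.83*i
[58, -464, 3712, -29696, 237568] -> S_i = 58*-8^i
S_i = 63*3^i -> [63, 189, 567, 1701, 5103]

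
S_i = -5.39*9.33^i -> [-5.39, -50.29, -469.19, -4377.58, -40842.78]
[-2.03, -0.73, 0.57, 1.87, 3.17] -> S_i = -2.03 + 1.30*i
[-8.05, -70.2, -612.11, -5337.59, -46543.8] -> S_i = -8.05*8.72^i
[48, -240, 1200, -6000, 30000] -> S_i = 48*-5^i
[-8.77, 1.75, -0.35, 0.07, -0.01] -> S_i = -8.77*(-0.20)^i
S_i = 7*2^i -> [7, 14, 28, 56, 112]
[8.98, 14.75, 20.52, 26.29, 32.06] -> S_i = 8.98 + 5.77*i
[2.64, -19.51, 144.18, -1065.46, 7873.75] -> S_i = 2.64*(-7.39)^i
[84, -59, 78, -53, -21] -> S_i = Random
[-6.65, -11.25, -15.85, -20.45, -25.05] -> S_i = -6.65 + -4.60*i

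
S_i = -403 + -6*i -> [-403, -409, -415, -421, -427]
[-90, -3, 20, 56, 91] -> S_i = Random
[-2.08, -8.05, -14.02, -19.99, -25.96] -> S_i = -2.08 + -5.97*i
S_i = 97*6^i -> [97, 582, 3492, 20952, 125712]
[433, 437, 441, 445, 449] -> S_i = 433 + 4*i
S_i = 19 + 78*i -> [19, 97, 175, 253, 331]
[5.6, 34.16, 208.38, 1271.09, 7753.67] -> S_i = 5.60*6.10^i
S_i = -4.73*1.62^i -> [-4.73, -7.66, -12.41, -20.11, -32.58]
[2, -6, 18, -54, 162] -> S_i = 2*-3^i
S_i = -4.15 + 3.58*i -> [-4.15, -0.57, 3.01, 6.59, 10.17]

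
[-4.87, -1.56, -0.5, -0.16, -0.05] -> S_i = -4.87*0.32^i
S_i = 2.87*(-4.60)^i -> [2.87, -13.2, 60.73, -279.35, 1285.03]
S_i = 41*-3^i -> [41, -123, 369, -1107, 3321]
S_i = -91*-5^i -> [-91, 455, -2275, 11375, -56875]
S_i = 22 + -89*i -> [22, -67, -156, -245, -334]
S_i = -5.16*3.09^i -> [-5.16, -15.94, -49.27, -152.24, -470.42]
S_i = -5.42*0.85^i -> [-5.42, -4.61, -3.92, -3.33, -2.83]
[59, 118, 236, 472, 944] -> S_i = 59*2^i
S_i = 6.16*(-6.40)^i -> [6.16, -39.42, 252.31, -1614.81, 10334.77]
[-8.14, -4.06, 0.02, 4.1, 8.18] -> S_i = -8.14 + 4.08*i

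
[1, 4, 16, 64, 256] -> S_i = 1*4^i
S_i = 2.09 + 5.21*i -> [2.09, 7.3, 12.51, 17.72, 22.93]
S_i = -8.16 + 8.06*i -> [-8.16, -0.1, 7.96, 16.02, 24.08]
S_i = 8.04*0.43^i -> [8.04, 3.46, 1.49, 0.64, 0.27]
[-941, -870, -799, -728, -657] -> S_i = -941 + 71*i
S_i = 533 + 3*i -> [533, 536, 539, 542, 545]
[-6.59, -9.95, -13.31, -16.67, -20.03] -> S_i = -6.59 + -3.36*i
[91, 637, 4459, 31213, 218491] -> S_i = 91*7^i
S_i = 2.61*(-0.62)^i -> [2.61, -1.62, 1.0, -0.62, 0.39]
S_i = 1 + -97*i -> [1, -96, -193, -290, -387]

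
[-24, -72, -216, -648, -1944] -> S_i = -24*3^i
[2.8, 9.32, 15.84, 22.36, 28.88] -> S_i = 2.80 + 6.52*i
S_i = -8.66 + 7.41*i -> [-8.66, -1.25, 6.16, 13.57, 20.98]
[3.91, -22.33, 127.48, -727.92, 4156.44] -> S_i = 3.91*(-5.71)^i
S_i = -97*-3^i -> [-97, 291, -873, 2619, -7857]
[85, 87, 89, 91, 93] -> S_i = 85 + 2*i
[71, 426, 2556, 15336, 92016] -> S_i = 71*6^i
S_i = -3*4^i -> [-3, -12, -48, -192, -768]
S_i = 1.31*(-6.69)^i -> [1.31, -8.76, 58.63, -392.24, 2624.07]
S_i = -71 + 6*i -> [-71, -65, -59, -53, -47]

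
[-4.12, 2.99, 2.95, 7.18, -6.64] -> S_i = Random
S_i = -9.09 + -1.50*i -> [-9.09, -10.59, -12.09, -13.59, -15.09]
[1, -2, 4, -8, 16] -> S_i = 1*-2^i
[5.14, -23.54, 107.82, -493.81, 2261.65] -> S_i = 5.14*(-4.58)^i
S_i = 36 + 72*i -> [36, 108, 180, 252, 324]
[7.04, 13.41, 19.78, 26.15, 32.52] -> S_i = 7.04 + 6.37*i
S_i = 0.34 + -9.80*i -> [0.34, -9.46, -19.26, -29.06, -38.86]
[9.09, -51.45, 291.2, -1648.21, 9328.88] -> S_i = 9.09*(-5.66)^i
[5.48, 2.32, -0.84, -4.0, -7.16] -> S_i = 5.48 + -3.16*i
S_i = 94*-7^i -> [94, -658, 4606, -32242, 225694]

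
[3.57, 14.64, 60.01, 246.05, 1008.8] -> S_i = 3.57*4.10^i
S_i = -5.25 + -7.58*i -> [-5.25, -12.83, -20.41, -27.99, -35.57]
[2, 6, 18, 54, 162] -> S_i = 2*3^i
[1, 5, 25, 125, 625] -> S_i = 1*5^i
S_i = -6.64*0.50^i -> [-6.64, -3.32, -1.66, -0.83, -0.42]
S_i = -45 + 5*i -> [-45, -40, -35, -30, -25]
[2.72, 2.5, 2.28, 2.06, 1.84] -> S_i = 2.72 + -0.22*i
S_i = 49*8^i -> [49, 392, 3136, 25088, 200704]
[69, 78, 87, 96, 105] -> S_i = 69 + 9*i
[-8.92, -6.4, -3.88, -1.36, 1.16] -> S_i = -8.92 + 2.52*i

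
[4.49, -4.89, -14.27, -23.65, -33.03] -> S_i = 4.49 + -9.38*i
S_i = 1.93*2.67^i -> [1.93, 5.15, 13.76, 36.74, 98.08]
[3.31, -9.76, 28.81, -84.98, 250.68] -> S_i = 3.31*(-2.95)^i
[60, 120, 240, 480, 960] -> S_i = 60*2^i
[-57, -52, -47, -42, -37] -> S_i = -57 + 5*i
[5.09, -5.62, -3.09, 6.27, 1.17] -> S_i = Random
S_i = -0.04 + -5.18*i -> [-0.04, -5.22, -10.4, -15.58, -20.76]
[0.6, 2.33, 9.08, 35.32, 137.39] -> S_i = 0.60*3.89^i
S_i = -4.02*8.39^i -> [-4.02, -33.73, -282.98, -2374.17, -19919.29]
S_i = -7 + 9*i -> [-7, 2, 11, 20, 29]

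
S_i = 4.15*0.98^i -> [4.15, 4.07, 3.99, 3.91, 3.83]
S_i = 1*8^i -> [1, 8, 64, 512, 4096]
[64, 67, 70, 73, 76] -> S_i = 64 + 3*i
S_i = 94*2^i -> [94, 188, 376, 752, 1504]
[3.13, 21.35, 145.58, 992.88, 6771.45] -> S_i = 3.13*6.82^i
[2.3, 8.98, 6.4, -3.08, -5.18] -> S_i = Random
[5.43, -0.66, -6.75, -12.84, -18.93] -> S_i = 5.43 + -6.09*i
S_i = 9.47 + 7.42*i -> [9.47, 16.89, 24.31, 31.73, 39.15]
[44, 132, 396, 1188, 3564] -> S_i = 44*3^i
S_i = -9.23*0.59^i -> [-9.23, -5.45, -3.21, -1.9, -1.12]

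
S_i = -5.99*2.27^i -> [-5.99, -13.6, -30.87, -70.07, -159.05]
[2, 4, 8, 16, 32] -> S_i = 2*2^i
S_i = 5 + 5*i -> [5, 10, 15, 20, 25]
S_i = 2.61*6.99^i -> [2.61, 18.24, 127.52, 891.4, 6230.88]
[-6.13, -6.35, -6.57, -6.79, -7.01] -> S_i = -6.13 + -0.22*i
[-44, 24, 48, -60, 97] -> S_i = Random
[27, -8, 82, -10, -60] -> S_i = Random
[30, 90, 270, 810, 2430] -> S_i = 30*3^i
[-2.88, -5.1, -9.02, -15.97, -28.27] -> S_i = -2.88*1.77^i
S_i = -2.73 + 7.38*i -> [-2.73, 4.65, 12.03, 19.41, 26.79]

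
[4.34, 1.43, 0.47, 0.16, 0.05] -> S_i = 4.34*0.33^i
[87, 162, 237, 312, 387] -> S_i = 87 + 75*i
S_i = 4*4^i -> [4, 16, 64, 256, 1024]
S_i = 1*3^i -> [1, 3, 9, 27, 81]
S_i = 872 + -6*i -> [872, 866, 860, 854, 848]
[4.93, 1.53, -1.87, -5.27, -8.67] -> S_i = 4.93 + -3.40*i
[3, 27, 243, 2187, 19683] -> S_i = 3*9^i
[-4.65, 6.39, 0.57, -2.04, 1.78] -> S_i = Random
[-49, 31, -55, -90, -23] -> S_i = Random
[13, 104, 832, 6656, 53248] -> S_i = 13*8^i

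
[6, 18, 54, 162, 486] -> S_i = 6*3^i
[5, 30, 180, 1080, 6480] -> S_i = 5*6^i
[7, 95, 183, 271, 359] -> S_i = 7 + 88*i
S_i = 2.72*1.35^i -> [2.72, 3.67, 4.96, 6.69, 9.03]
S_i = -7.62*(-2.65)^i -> [-7.62, 20.19, -53.51, 141.81, -375.78]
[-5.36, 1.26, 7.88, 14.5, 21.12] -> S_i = -5.36 + 6.62*i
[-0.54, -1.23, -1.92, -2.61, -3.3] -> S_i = -0.54 + -0.69*i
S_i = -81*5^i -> [-81, -405, -2025, -10125, -50625]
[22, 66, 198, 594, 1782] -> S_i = 22*3^i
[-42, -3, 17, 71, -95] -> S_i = Random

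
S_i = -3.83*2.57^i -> [-3.83, -9.84, -25.3, -65.01, -167.08]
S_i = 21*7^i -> [21, 147, 1029, 7203, 50421]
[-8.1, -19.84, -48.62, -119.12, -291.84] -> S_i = -8.10*2.45^i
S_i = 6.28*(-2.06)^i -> [6.28, -12.94, 26.65, -54.9, 113.09]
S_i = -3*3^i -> [-3, -9, -27, -81, -243]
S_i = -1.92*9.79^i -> [-1.92, -18.8, -184.02, -1801.56, -17637.3]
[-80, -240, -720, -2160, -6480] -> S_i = -80*3^i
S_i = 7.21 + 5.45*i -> [7.21, 12.66, 18.11, 23.56, 29.01]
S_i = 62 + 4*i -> [62, 66, 70, 74, 78]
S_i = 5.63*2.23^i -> [5.63, 12.55, 28.0, 62.43, 139.23]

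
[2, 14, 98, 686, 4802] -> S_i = 2*7^i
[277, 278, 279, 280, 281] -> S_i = 277 + 1*i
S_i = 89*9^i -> [89, 801, 7209, 64881, 583929]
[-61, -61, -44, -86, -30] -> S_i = Random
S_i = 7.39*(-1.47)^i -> [7.39, -10.86, 15.97, -23.47, 34.51]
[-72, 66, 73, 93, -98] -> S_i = Random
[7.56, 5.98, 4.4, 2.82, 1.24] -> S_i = 7.56 + -1.58*i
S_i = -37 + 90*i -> [-37, 53, 143, 233, 323]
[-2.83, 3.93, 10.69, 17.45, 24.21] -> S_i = -2.83 + 6.76*i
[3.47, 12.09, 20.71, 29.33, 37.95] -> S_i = 3.47 + 8.62*i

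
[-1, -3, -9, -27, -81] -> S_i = -1*3^i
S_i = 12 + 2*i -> [12, 14, 16, 18, 20]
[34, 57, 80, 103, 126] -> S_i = 34 + 23*i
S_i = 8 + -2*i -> [8, 6, 4, 2, 0]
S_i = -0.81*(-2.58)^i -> [-0.81, 2.09, -5.39, 13.91, -35.89]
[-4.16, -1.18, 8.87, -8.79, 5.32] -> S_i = Random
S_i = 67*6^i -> [67, 402, 2412, 14472, 86832]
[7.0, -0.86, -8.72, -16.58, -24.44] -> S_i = 7.00 + -7.86*i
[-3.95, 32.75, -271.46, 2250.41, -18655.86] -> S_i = -3.95*(-8.29)^i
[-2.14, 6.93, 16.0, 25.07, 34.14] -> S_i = -2.14 + 9.07*i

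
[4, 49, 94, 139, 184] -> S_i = 4 + 45*i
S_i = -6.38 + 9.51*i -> [-6.38, 3.13, 12.64, 22.15, 31.66]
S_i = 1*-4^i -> [1, -4, 16, -64, 256]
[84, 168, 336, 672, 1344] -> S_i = 84*2^i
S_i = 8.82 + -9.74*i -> [8.82, -0.92, -10.66, -20.4, -30.14]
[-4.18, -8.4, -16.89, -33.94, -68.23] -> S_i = -4.18*2.01^i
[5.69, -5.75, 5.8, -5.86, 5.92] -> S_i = 5.69*(-1.01)^i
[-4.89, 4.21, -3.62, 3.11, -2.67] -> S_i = -4.89*(-0.86)^i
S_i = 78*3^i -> [78, 234, 702, 2106, 6318]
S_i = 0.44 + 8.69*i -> [0.44, 9.13, 17.82, 26.51, 35.2]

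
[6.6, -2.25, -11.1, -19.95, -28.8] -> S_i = 6.60 + -8.85*i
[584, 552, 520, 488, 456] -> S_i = 584 + -32*i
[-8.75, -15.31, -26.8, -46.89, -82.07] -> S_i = -8.75*1.75^i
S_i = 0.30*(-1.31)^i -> [0.3, -0.39, 0.51, -0.67, 0.88]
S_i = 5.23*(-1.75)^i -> [5.23, -9.15, 16.02, -28.03, 49.05]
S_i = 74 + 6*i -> [74, 80, 86, 92, 98]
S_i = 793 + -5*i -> [793, 788, 783, 778, 773]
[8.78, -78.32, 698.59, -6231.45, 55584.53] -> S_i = 8.78*(-8.92)^i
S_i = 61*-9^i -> [61, -549, 4941, -44469, 400221]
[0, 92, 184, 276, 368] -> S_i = 0 + 92*i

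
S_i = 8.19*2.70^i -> [8.19, 22.11, 59.71, 161.2, 435.25]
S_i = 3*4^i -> [3, 12, 48, 192, 768]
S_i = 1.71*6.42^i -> [1.71, 10.98, 70.48, 452.48, 2904.93]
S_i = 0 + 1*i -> [0, 1, 2, 3, 4]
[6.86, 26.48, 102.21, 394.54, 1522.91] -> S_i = 6.86*3.86^i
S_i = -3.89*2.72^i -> [-3.89, -10.58, -28.78, -78.28, -212.92]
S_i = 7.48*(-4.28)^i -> [7.48, -32.01, 137.02, -586.45, 2510.02]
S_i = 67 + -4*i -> [67, 63, 59, 55, 51]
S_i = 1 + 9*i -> [1, 10, 19, 28, 37]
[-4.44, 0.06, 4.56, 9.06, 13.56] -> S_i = -4.44 + 4.50*i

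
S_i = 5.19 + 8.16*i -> [5.19, 13.35, 21.51, 29.67, 37.83]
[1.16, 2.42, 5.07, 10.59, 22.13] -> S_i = 1.16*2.09^i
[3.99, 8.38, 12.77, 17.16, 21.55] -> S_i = 3.99 + 4.39*i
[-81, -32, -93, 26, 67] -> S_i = Random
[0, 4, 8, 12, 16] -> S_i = 0 + 4*i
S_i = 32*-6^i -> [32, -192, 1152, -6912, 41472]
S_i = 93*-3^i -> [93, -279, 837, -2511, 7533]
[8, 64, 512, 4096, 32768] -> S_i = 8*8^i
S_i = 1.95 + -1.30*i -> [1.95, 0.65, -0.65, -1.95, -3.25]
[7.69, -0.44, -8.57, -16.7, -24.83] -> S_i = 7.69 + -8.13*i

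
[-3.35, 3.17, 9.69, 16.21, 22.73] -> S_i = -3.35 + 6.52*i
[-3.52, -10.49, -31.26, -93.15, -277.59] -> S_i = -3.52*2.98^i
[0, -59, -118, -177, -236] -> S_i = 0 + -59*i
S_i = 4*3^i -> [4, 12, 36, 108, 324]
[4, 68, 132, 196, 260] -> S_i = 4 + 64*i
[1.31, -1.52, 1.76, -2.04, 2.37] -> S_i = 1.31*(-1.16)^i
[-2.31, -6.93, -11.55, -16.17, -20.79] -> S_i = -2.31 + -4.62*i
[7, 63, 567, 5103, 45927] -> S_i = 7*9^i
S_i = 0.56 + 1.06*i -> [0.56, 1.62, 2.68, 3.74, 4.8]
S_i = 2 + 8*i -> [2, 10, 18, 26, 34]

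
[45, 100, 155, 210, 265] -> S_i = 45 + 55*i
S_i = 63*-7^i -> [63, -441, 3087, -21609, 151263]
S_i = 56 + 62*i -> [56, 118, 180, 242, 304]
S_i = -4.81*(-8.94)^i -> [-4.81, 43.0, -384.43, 3436.83, -30725.23]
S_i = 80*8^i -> [80, 640, 5120, 40960, 327680]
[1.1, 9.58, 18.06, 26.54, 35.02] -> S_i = 1.10 + 8.48*i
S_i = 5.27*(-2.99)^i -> [5.27, -15.76, 47.11, -140.87, 421.21]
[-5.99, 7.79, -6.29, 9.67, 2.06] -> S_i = Random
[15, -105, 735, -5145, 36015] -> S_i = 15*-7^i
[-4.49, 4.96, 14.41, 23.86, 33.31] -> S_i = -4.49 + 9.45*i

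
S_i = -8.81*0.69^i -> [-8.81, -6.08, -4.19, -2.89, -2.0]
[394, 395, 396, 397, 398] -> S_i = 394 + 1*i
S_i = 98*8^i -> [98, 784, 6272, 50176, 401408]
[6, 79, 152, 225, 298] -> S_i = 6 + 73*i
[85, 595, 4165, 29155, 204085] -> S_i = 85*7^i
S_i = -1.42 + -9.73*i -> [-1.42, -11.15, -20.88, -30.61, -40.34]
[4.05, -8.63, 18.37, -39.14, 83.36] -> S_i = 4.05*(-2.13)^i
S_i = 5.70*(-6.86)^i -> [5.7, -39.1, 268.24, -1840.12, 12623.25]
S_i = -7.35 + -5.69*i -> [-7.35, -13.04, -18.73, -24.42, -30.11]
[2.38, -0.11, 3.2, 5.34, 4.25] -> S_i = Random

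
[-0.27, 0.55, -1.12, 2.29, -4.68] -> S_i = -0.27*(-2.04)^i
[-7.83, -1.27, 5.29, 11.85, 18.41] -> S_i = -7.83 + 6.56*i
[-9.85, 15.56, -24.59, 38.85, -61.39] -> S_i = -9.85*(-1.58)^i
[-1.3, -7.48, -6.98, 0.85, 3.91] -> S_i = Random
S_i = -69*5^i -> [-69, -345, -1725, -8625, -43125]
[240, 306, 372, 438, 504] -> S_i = 240 + 66*i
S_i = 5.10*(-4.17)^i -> [5.1, -21.27, 88.68, -369.81, 1542.11]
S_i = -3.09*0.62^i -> [-3.09, -1.92, -1.19, -0.74, -0.46]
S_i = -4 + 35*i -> [-4, 31, 66, 101, 136]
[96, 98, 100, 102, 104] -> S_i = 96 + 2*i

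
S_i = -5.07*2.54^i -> [-5.07, -12.88, -32.71, -83.08, -211.03]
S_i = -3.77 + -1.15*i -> [-3.77, -4.92, -6.07, -7.22, -8.37]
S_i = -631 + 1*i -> [-631, -630, -629, -628, -627]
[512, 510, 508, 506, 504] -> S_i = 512 + -2*i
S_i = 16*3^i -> [16, 48, 144, 432, 1296]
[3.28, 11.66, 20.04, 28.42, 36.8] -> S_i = 3.28 + 8.38*i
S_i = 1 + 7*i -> [1, 8, 15, 22, 29]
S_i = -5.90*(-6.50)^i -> [-5.9, 38.35, -249.28, 1620.29, -10531.87]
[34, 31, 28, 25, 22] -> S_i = 34 + -3*i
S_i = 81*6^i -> [81, 486, 2916, 17496, 104976]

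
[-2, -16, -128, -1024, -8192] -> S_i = -2*8^i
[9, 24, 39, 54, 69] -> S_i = 9 + 15*i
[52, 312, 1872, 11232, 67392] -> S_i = 52*6^i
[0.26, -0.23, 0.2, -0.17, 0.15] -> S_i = 0.26*(-0.87)^i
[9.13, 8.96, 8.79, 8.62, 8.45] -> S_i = 9.13 + -0.17*i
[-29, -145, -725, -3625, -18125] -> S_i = -29*5^i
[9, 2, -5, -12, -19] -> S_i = 9 + -7*i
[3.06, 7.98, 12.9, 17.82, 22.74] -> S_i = 3.06 + 4.92*i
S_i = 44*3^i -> [44, 132, 396, 1188, 3564]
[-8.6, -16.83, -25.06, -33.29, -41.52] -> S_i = -8.60 + -8.23*i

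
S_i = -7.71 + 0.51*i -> [-7.71, -7.2, -6.69, -6.18, -5.67]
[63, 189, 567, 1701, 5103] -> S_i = 63*3^i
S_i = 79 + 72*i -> [79, 151, 223, 295, 367]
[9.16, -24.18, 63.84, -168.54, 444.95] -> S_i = 9.16*(-2.64)^i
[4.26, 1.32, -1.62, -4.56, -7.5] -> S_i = 4.26 + -2.94*i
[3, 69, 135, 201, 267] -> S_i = 3 + 66*i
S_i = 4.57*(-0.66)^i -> [4.57, -3.02, 1.99, -1.31, 0.87]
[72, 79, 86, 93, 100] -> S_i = 72 + 7*i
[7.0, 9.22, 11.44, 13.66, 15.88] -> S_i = 7.00 + 2.22*i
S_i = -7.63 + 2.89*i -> [-7.63, -4.74, -1.85, 1.04, 3.93]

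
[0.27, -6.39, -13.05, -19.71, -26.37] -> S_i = 0.27 + -6.66*i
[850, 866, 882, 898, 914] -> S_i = 850 + 16*i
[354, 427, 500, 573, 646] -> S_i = 354 + 73*i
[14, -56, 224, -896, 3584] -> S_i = 14*-4^i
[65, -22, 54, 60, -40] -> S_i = Random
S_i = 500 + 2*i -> [500, 502, 504, 506, 508]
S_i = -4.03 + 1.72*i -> [-4.03, -2.31, -0.59, 1.13, 2.85]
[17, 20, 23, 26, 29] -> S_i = 17 + 3*i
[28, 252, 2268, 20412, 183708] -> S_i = 28*9^i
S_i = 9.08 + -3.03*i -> [9.08, 6.05, 3.02, -0.01, -3.04]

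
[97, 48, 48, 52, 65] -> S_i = Random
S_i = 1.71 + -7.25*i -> [1.71, -5.54, -12.79, -20.04, -27.29]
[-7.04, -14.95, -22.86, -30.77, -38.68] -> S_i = -7.04 + -7.91*i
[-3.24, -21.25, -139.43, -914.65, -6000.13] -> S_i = -3.24*6.56^i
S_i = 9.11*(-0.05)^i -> [9.11, -0.46, 0.02, -0.0, 0.0]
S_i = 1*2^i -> [1, 2, 4, 8, 16]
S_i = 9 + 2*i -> [9, 11, 13, 15, 17]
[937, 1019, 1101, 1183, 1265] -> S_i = 937 + 82*i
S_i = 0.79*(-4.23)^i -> [0.79, -3.34, 14.14, -59.79, 252.92]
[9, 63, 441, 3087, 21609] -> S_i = 9*7^i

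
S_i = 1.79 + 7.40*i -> [1.79, 9.19, 16.59, 23.99, 31.39]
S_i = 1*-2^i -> [1, -2, 4, -8, 16]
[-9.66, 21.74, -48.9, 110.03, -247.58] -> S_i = -9.66*(-2.25)^i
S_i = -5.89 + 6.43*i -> [-5.89, 0.54, 6.97, 13.4, 19.83]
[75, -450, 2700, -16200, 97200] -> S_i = 75*-6^i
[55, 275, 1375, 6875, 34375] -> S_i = 55*5^i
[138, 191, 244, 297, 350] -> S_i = 138 + 53*i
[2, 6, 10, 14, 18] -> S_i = 2 + 4*i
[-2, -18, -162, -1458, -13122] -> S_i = -2*9^i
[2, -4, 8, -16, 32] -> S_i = 2*-2^i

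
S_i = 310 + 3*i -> [310, 313, 316, 319, 322]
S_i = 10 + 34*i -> [10, 44, 78, 112, 146]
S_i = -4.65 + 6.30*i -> [-4.65, 1.65, 7.95, 14.25, 20.55]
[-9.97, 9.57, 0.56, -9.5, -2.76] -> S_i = Random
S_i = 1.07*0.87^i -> [1.07, 0.93, 0.81, 0.7, 0.61]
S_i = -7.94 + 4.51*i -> [-7.94, -3.43, 1.08, 5.59, 10.1]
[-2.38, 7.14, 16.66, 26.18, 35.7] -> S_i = -2.38 + 9.52*i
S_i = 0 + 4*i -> [0, 4, 8, 12, 16]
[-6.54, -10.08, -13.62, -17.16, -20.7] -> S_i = -6.54 + -3.54*i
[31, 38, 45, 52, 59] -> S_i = 31 + 7*i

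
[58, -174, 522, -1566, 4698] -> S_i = 58*-3^i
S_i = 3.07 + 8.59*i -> [3.07, 11.66, 20.25, 28.84, 37.43]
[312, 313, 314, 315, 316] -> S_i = 312 + 1*i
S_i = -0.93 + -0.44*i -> [-0.93, -1.37, -1.81, -2.25, -2.69]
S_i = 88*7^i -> [88, 616, 4312, 30184, 211288]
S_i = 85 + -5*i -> [85, 80, 75, 70, 65]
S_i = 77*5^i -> [77, 385, 1925, 9625, 48125]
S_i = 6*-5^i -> [6, -30, 150, -750, 3750]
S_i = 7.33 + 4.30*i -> [7.33, 11.63, 15.93, 20.23, 24.53]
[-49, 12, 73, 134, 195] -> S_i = -49 + 61*i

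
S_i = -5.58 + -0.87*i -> [-5.58, -6.45, -7.32, -8.19, -9.06]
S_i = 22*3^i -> [22, 66, 198, 594, 1782]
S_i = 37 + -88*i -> [37, -51, -139, -227, -315]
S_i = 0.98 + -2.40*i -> [0.98, -1.42, -3.82, -6.22, -8.62]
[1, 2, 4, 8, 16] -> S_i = 1*2^i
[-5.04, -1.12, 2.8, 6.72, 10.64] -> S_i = -5.04 + 3.92*i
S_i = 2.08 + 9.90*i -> [2.08, 11.98, 21.88, 31.78, 41.68]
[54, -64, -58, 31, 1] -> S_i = Random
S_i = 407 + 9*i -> [407, 416, 425, 434, 443]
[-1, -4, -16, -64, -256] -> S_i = -1*4^i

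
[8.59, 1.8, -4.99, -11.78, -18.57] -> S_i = 8.59 + -6.79*i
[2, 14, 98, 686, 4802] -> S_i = 2*7^i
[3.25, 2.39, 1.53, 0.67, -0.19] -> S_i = 3.25 + -0.86*i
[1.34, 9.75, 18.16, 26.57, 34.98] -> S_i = 1.34 + 8.41*i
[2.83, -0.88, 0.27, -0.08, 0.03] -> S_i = 2.83*(-0.31)^i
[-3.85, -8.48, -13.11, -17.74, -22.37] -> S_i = -3.85 + -4.63*i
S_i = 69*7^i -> [69, 483, 3381, 23667, 165669]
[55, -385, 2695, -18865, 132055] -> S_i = 55*-7^i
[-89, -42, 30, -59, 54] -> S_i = Random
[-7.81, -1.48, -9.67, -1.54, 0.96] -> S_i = Random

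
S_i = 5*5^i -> [5, 25, 125, 625, 3125]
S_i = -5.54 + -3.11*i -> [-5.54, -8.65, -11.76, -14.87, -17.98]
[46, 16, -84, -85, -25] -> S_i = Random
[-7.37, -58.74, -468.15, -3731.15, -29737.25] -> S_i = -7.37*7.97^i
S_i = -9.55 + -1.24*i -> [-9.55, -10.79, -12.03, -13.27, -14.51]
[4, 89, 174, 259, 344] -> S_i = 4 + 85*i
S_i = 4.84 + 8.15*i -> [4.84, 12.99, 21.14, 29.29, 37.44]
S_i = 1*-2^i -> [1, -2, 4, -8, 16]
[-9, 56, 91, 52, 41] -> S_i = Random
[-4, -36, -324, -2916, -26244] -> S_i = -4*9^i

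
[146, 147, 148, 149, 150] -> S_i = 146 + 1*i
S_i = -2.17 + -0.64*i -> [-2.17, -2.81, -3.45, -4.09, -4.73]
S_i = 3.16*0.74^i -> [3.16, 2.34, 1.73, 1.28, 0.95]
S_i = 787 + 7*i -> [787, 794, 801, 808, 815]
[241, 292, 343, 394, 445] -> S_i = 241 + 51*i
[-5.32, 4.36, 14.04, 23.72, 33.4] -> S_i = -5.32 + 9.68*i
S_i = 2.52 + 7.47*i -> [2.52, 9.99, 17.46, 24.93, 32.4]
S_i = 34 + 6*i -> [34, 40, 46, 52, 58]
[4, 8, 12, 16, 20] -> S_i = 4 + 4*i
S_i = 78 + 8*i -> [78, 86, 94, 102, 110]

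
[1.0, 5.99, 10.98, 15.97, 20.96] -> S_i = 1.00 + 4.99*i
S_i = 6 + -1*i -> [6, 5, 4, 3, 2]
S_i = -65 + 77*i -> [-65, 12, 89, 166, 243]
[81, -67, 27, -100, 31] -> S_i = Random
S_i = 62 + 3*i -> [62, 65, 68, 71, 74]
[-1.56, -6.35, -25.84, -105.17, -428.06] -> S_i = -1.56*4.07^i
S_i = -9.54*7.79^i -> [-9.54, -74.32, -578.93, -4509.84, -35131.62]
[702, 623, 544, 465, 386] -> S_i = 702 + -79*i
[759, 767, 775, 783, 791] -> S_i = 759 + 8*i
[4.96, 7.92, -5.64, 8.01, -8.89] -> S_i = Random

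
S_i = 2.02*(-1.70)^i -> [2.02, -3.43, 5.84, -9.92, 16.87]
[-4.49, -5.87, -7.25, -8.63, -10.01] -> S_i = -4.49 + -1.38*i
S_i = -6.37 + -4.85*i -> [-6.37, -11.22, -16.07, -20.92, -25.77]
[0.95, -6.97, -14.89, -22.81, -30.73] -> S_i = 0.95 + -7.92*i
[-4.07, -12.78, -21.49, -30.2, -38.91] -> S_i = -4.07 + -8.71*i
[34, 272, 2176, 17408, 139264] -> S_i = 34*8^i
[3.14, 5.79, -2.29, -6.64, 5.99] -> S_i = Random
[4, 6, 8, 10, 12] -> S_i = 4 + 2*i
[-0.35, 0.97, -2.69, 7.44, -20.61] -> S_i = -0.35*(-2.77)^i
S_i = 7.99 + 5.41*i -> [7.99, 13.4, 18.81, 24.22, 29.63]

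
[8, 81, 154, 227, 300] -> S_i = 8 + 73*i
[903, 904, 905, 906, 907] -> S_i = 903 + 1*i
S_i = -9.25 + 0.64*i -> [-9.25, -8.61, -7.97, -7.33, -6.69]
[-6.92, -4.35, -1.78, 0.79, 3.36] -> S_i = -6.92 + 2.57*i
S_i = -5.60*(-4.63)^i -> [-5.6, 25.93, -120.05, 555.82, -2573.43]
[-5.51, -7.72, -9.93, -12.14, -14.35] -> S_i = -5.51 + -2.21*i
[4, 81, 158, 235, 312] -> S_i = 4 + 77*i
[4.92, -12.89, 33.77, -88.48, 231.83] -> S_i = 4.92*(-2.62)^i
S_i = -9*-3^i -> [-9, 27, -81, 243, -729]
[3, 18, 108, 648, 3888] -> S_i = 3*6^i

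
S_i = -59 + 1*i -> [-59, -58, -57, -56, -55]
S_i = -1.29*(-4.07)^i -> [-1.29, 5.25, -21.37, 86.97, -353.97]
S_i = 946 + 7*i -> [946, 953, 960, 967, 974]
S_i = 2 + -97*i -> [2, -95, -192, -289, -386]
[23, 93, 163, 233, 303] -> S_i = 23 + 70*i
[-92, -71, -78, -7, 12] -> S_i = Random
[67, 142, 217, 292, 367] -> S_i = 67 + 75*i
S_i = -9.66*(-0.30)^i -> [-9.66, 2.9, -0.87, 0.26, -0.08]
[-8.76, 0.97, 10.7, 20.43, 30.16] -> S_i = -8.76 + 9.73*i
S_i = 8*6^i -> [8, 48, 288, 1728, 10368]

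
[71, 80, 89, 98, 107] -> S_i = 71 + 9*i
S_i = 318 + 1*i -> [318, 319, 320, 321, 322]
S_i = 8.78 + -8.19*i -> [8.78, 0.59, -7.6, -15.79, -23.98]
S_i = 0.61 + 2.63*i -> [0.61, 3.24, 5.87, 8.5, 11.13]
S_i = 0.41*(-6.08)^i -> [0.41, -2.49, 15.16, -92.15, 560.27]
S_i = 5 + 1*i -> [5, 6, 7, 8, 9]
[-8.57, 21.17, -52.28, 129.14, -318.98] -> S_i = -8.57*(-2.47)^i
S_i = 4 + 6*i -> [4, 10, 16, 22, 28]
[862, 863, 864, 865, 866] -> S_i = 862 + 1*i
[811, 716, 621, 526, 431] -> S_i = 811 + -95*i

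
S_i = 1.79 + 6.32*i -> [1.79, 8.11, 14.43, 20.75, 27.07]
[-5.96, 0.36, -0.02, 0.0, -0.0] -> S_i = -5.96*(-0.06)^i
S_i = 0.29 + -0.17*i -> [0.29, 0.12, -0.05, -0.22, -0.39]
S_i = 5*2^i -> [5, 10, 20, 40, 80]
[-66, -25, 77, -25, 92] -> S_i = Random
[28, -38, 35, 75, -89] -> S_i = Random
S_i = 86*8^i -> [86, 688, 5504, 44032, 352256]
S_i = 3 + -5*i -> [3, -2, -7, -12, -17]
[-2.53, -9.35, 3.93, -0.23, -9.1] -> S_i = Random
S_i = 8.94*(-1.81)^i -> [8.94, -16.18, 29.29, -53.01, 95.95]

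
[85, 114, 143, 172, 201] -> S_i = 85 + 29*i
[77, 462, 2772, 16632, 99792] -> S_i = 77*6^i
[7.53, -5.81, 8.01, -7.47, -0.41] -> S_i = Random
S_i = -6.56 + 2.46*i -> [-6.56, -4.1, -1.64, 0.82, 3.28]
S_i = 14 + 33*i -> [14, 47, 80, 113, 146]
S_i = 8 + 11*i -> [8, 19, 30, 41, 52]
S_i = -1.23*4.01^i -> [-1.23, -4.93, -19.78, -79.31, -318.04]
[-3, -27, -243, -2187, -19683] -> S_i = -3*9^i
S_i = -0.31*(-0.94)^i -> [-0.31, 0.29, -0.27, 0.26, -0.24]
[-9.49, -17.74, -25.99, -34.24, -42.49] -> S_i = -9.49 + -8.25*i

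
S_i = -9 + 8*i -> [-9, -1, 7, 15, 23]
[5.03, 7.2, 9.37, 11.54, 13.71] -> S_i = 5.03 + 2.17*i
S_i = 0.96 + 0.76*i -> [0.96, 1.72, 2.48, 3.24, 4.0]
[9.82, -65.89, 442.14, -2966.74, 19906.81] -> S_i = 9.82*(-6.71)^i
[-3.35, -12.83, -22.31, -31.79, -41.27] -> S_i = -3.35 + -9.48*i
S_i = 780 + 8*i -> [780, 788, 796, 804, 812]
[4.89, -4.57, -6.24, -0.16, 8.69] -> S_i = Random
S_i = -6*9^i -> [-6, -54, -486, -4374, -39366]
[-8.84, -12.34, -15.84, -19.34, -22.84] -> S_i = -8.84 + -3.50*i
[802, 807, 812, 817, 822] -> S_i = 802 + 5*i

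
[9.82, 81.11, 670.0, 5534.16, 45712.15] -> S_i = 9.82*8.26^i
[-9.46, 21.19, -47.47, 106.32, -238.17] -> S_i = -9.46*(-2.24)^i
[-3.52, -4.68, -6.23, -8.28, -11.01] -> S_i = -3.52*1.33^i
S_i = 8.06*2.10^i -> [8.06, 16.93, 35.54, 74.64, 156.75]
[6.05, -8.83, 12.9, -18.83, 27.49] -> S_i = 6.05*(-1.46)^i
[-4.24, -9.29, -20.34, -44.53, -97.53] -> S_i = -4.24*2.19^i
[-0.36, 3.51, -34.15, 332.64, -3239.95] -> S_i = -0.36*(-9.74)^i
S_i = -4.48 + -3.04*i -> [-4.48, -7.52, -10.56, -13.6, -16.64]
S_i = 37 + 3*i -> [37, 40, 43, 46, 49]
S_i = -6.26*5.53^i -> [-6.26, -34.62, -191.44, -1058.64, -5854.3]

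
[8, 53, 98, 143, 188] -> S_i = 8 + 45*i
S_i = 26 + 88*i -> [26, 114, 202, 290, 378]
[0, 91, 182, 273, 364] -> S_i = 0 + 91*i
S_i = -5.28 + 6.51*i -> [-5.28, 1.23, 7.74, 14.25, 20.76]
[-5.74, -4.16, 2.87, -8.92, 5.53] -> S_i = Random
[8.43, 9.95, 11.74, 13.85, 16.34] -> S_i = 8.43*1.18^i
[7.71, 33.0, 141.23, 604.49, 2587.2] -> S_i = 7.71*4.28^i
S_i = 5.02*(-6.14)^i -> [5.02, -30.82, 189.25, -1162.01, 7134.72]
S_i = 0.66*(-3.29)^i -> [0.66, -2.17, 7.14, -23.5, 77.33]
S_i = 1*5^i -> [1, 5, 25, 125, 625]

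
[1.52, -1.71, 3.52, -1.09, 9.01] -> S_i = Random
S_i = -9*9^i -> [-9, -81, -729, -6561, -59049]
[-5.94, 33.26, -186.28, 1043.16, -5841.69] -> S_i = -5.94*(-5.60)^i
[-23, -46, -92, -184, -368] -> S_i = -23*2^i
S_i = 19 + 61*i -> [19, 80, 141, 202, 263]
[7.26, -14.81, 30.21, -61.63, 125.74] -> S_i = 7.26*(-2.04)^i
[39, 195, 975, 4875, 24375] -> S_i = 39*5^i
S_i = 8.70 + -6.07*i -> [8.7, 2.63, -3.44, -9.51, -15.58]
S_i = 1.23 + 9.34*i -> [1.23, 10.57, 19.91, 29.25, 38.59]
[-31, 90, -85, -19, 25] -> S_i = Random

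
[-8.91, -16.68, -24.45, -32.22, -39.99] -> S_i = -8.91 + -7.77*i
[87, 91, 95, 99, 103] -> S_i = 87 + 4*i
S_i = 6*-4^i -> [6, -24, 96, -384, 1536]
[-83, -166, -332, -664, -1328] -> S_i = -83*2^i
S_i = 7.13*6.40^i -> [7.13, 45.63, 292.04, 1869.09, 11962.16]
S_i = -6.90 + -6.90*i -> [-6.9, -13.8, -20.7, -27.6, -34.5]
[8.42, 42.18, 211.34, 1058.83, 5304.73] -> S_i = 8.42*5.01^i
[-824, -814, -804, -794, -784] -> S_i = -824 + 10*i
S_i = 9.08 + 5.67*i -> [9.08, 14.75, 20.42, 26.09, 31.76]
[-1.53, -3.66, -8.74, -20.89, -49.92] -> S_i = -1.53*2.39^i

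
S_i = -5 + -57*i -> [-5, -62, -119, -176, -233]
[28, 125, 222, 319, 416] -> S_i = 28 + 97*i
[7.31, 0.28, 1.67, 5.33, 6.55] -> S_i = Random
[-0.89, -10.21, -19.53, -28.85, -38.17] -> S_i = -0.89 + -9.32*i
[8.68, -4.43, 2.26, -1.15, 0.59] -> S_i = 8.68*(-0.51)^i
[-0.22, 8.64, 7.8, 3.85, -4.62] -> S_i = Random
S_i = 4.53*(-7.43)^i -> [4.53, -33.66, 250.08, -1858.08, 13805.54]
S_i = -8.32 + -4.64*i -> [-8.32, -12.96, -17.6, -22.24, -26.88]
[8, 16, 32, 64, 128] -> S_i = 8*2^i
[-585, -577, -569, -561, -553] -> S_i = -585 + 8*i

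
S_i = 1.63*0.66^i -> [1.63, 1.08, 0.71, 0.47, 0.31]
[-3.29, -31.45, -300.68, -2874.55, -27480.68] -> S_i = -3.29*9.56^i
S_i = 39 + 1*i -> [39, 40, 41, 42, 43]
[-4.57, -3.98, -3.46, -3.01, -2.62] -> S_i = -4.57*0.87^i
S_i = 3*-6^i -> [3, -18, 108, -648, 3888]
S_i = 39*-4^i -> [39, -156, 624, -2496, 9984]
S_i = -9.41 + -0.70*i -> [-9.41, -10.11, -10.81, -11.51, -12.21]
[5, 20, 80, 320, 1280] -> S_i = 5*4^i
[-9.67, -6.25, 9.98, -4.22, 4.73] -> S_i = Random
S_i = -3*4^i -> [-3, -12, -48, -192, -768]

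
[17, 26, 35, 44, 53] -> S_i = 17 + 9*i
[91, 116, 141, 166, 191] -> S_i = 91 + 25*i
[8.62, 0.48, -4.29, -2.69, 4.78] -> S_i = Random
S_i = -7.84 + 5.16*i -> [-7.84, -2.68, 2.48, 7.64, 12.8]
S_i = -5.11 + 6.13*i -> [-5.11, 1.02, 7.15, 13.28, 19.41]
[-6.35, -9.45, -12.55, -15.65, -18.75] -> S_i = -6.35 + -3.10*i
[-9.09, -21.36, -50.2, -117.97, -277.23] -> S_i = -9.09*2.35^i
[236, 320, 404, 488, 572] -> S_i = 236 + 84*i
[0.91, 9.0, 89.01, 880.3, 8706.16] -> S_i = 0.91*9.89^i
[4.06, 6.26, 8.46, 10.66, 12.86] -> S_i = 4.06 + 2.20*i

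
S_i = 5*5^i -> [5, 25, 125, 625, 3125]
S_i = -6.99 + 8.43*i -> [-6.99, 1.44, 9.87, 18.3, 26.73]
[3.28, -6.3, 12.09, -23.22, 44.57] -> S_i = 3.28*(-1.92)^i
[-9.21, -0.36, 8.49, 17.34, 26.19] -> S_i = -9.21 + 8.85*i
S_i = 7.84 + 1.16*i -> [7.84, 9.0, 10.16, 11.32, 12.48]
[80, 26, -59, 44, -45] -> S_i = Random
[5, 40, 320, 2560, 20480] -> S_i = 5*8^i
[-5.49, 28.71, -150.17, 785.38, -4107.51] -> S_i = -5.49*(-5.23)^i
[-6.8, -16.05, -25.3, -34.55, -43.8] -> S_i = -6.80 + -9.25*i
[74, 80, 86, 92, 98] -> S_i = 74 + 6*i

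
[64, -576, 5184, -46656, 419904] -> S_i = 64*-9^i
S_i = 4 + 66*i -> [4, 70, 136, 202, 268]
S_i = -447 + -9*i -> [-447, -456, -465, -474, -483]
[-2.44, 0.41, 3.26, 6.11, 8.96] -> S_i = -2.44 + 2.85*i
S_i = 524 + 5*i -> [524, 529, 534, 539, 544]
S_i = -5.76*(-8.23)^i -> [-5.76, 47.4, -390.14, 3210.86, -26425.42]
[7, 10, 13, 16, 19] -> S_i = 7 + 3*i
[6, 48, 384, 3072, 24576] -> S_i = 6*8^i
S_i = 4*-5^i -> [4, -20, 100, -500, 2500]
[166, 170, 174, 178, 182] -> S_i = 166 + 4*i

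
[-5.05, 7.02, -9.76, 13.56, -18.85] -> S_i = -5.05*(-1.39)^i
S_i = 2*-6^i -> [2, -12, 72, -432, 2592]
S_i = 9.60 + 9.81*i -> [9.6, 19.41, 29.22, 39.03, 48.84]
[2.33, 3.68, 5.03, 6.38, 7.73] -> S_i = 2.33 + 1.35*i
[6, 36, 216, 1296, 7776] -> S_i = 6*6^i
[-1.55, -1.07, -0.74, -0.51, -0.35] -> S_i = -1.55*0.69^i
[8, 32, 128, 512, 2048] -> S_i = 8*4^i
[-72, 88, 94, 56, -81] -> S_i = Random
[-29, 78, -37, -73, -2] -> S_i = Random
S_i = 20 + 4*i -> [20, 24, 28, 32, 36]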